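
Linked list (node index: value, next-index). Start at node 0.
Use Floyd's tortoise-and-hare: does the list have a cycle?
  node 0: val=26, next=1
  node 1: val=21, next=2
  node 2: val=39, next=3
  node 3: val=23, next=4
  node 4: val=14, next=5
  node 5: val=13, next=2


Floyd's tortoise (slow, +1) and hare (fast, +2):
  init: slow=0, fast=0
  step 1: slow=1, fast=2
  step 2: slow=2, fast=4
  step 3: slow=3, fast=2
  step 4: slow=4, fast=4
  slow == fast at node 4: cycle detected

Cycle: yes


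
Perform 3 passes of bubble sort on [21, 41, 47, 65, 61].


Initial: [21, 41, 47, 65, 61]
Pass 1: [21, 41, 47, 61, 65] (1 swaps)
Pass 2: [21, 41, 47, 61, 65] (0 swaps)
Pass 3: [21, 41, 47, 61, 65] (0 swaps)

After 3 passes: [21, 41, 47, 61, 65]


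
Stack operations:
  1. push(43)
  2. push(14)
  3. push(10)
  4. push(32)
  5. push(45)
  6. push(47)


push(43) -> [43]
push(14) -> [43, 14]
push(10) -> [43, 14, 10]
push(32) -> [43, 14, 10, 32]
push(45) -> [43, 14, 10, 32, 45]
push(47) -> [43, 14, 10, 32, 45, 47]

Final stack: [43, 14, 10, 32, 45, 47]


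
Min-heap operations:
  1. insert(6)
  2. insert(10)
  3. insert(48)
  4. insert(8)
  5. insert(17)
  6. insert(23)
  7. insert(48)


insert(6) -> [6]
insert(10) -> [6, 10]
insert(48) -> [6, 10, 48]
insert(8) -> [6, 8, 48, 10]
insert(17) -> [6, 8, 48, 10, 17]
insert(23) -> [6, 8, 23, 10, 17, 48]
insert(48) -> [6, 8, 23, 10, 17, 48, 48]

Final heap: [6, 8, 23, 10, 17, 48, 48]


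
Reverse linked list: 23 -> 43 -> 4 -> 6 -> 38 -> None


Step 1: curr=23, set curr.next=prev(None) | reversed so far: 23
Step 2: curr=43, set curr.next=prev(23) | reversed so far: 43 -> 23
Step 3: curr=4, set curr.next=prev(43) | reversed so far: 4 -> 43 -> 23
Step 4: curr=6, set curr.next=prev(4) | reversed so far: 6 -> 4 -> 43 -> 23
Step 5: curr=38, set curr.next=prev(6) | reversed so far: 38 -> 6 -> 4 -> 43 -> 23

38 -> 6 -> 4 -> 43 -> 23 -> None


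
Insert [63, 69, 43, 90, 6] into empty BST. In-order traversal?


Insert 63: root
Insert 69: R from 63
Insert 43: L from 63
Insert 90: R from 63 -> R from 69
Insert 6: L from 63 -> L from 43

In-order: [6, 43, 63, 69, 90]


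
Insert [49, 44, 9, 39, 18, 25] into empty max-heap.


Insert 49: [49]
Insert 44: [49, 44]
Insert 9: [49, 44, 9]
Insert 39: [49, 44, 9, 39]
Insert 18: [49, 44, 9, 39, 18]
Insert 25: [49, 44, 25, 39, 18, 9]

Final heap: [49, 44, 25, 39, 18, 9]


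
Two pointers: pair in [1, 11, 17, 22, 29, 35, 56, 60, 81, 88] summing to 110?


lo=0(1)+hi=9(88)=89
lo=1(11)+hi=9(88)=99
lo=2(17)+hi=9(88)=105
lo=3(22)+hi=9(88)=110

Yes: 22+88=110


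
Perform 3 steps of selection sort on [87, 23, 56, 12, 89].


Initial: [87, 23, 56, 12, 89]
Step 1: min=12 at 3
  Swap: [12, 23, 56, 87, 89]
Step 2: min=23 at 1
  Swap: [12, 23, 56, 87, 89]
Step 3: min=56 at 2
  Swap: [12, 23, 56, 87, 89]

After 3 steps: [12, 23, 56, 87, 89]


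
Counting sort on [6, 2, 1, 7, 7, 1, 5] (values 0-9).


Input: [6, 2, 1, 7, 7, 1, 5]
Counts: [0, 2, 1, 0, 0, 1, 1, 2, 0, 0]

Sorted: [1, 1, 2, 5, 6, 7, 7]


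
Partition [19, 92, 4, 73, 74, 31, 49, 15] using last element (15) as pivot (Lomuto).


Pivot: 15
  4 <= 15: swap -> [4, 92, 19, 73, 74, 31, 49, 15]
Place pivot at 1: [4, 15, 19, 73, 74, 31, 49, 92]

Partitioned: [4, 15, 19, 73, 74, 31, 49, 92]


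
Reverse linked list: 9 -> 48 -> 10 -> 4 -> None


Step 1: curr=9, set curr.next=prev(None) | reversed so far: 9
Step 2: curr=48, set curr.next=prev(9) | reversed so far: 48 -> 9
Step 3: curr=10, set curr.next=prev(48) | reversed so far: 10 -> 48 -> 9
Step 4: curr=4, set curr.next=prev(10) | reversed so far: 4 -> 10 -> 48 -> 9

4 -> 10 -> 48 -> 9 -> None


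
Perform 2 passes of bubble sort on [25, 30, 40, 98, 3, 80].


Initial: [25, 30, 40, 98, 3, 80]
Pass 1: [25, 30, 40, 3, 80, 98] (2 swaps)
Pass 2: [25, 30, 3, 40, 80, 98] (1 swaps)

After 2 passes: [25, 30, 3, 40, 80, 98]


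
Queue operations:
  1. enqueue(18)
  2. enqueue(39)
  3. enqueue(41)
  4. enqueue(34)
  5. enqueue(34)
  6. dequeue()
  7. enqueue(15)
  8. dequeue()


enqueue(18) -> [18]
enqueue(39) -> [18, 39]
enqueue(41) -> [18, 39, 41]
enqueue(34) -> [18, 39, 41, 34]
enqueue(34) -> [18, 39, 41, 34, 34]
dequeue()->18, [39, 41, 34, 34]
enqueue(15) -> [39, 41, 34, 34, 15]
dequeue()->39, [41, 34, 34, 15]

Final queue: [41, 34, 34, 15]


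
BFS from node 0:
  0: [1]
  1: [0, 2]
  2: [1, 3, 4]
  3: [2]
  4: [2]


Visit 0, enqueue [1]
Visit 1, enqueue [2]
Visit 2, enqueue [3, 4]
Visit 3, enqueue []
Visit 4, enqueue []

BFS order: [0, 1, 2, 3, 4]


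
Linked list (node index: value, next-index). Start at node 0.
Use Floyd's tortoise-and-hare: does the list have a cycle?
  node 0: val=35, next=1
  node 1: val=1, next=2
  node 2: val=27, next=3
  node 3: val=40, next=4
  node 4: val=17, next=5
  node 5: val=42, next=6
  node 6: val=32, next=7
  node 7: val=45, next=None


Floyd's tortoise (slow, +1) and hare (fast, +2):
  init: slow=0, fast=0
  step 1: slow=1, fast=2
  step 2: slow=2, fast=4
  step 3: slow=3, fast=6
  step 4: fast 6->7->None, no cycle

Cycle: no


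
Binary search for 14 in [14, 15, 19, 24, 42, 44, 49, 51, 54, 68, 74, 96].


Step 1: lo=0, hi=11, mid=5, val=44
Step 2: lo=0, hi=4, mid=2, val=19
Step 3: lo=0, hi=1, mid=0, val=14

Found at index 0


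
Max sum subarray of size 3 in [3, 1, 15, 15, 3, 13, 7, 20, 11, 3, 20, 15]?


[0:3]: 19
[1:4]: 31
[2:5]: 33
[3:6]: 31
[4:7]: 23
[5:8]: 40
[6:9]: 38
[7:10]: 34
[8:11]: 34
[9:12]: 38

Max: 40 at [5:8]


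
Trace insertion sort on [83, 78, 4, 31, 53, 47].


Initial: [83, 78, 4, 31, 53, 47]
Insert 78: [78, 83, 4, 31, 53, 47]
Insert 4: [4, 78, 83, 31, 53, 47]
Insert 31: [4, 31, 78, 83, 53, 47]
Insert 53: [4, 31, 53, 78, 83, 47]
Insert 47: [4, 31, 47, 53, 78, 83]

Sorted: [4, 31, 47, 53, 78, 83]


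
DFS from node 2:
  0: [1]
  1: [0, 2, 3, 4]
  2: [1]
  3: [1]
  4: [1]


Visit 2, push [1]
Visit 1, push [4, 3, 0]
Visit 0, push []
Visit 3, push []
Visit 4, push []

DFS order: [2, 1, 0, 3, 4]


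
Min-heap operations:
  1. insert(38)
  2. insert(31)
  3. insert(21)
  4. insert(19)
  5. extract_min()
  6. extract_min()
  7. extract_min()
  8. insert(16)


insert(38) -> [38]
insert(31) -> [31, 38]
insert(21) -> [21, 38, 31]
insert(19) -> [19, 21, 31, 38]
extract_min()->19, [21, 38, 31]
extract_min()->21, [31, 38]
extract_min()->31, [38]
insert(16) -> [16, 38]

Final heap: [16, 38]


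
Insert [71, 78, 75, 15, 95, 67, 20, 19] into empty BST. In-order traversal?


Insert 71: root
Insert 78: R from 71
Insert 75: R from 71 -> L from 78
Insert 15: L from 71
Insert 95: R from 71 -> R from 78
Insert 67: L from 71 -> R from 15
Insert 20: L from 71 -> R from 15 -> L from 67
Insert 19: L from 71 -> R from 15 -> L from 67 -> L from 20

In-order: [15, 19, 20, 67, 71, 75, 78, 95]


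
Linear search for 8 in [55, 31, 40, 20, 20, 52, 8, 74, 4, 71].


i=0: 55!=8
i=1: 31!=8
i=2: 40!=8
i=3: 20!=8
i=4: 20!=8
i=5: 52!=8
i=6: 8==8 found!

Found at 6, 7 comps


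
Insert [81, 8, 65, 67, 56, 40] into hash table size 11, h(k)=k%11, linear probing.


Insert 81: h=4 -> slot 4
Insert 8: h=8 -> slot 8
Insert 65: h=10 -> slot 10
Insert 67: h=1 -> slot 1
Insert 56: h=1, 1 probes -> slot 2
Insert 40: h=7 -> slot 7

Table: [None, 67, 56, None, 81, None, None, 40, 8, None, 65]


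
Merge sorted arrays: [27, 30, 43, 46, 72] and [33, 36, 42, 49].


Take 27 from A
Take 30 from A
Take 33 from B
Take 36 from B
Take 42 from B
Take 43 from A
Take 46 from A
Take 49 from B

Merged: [27, 30, 33, 36, 42, 43, 46, 49, 72]


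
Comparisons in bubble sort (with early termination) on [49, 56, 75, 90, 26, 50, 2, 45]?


Algorithm: bubble sort (with early termination)
Input: [49, 56, 75, 90, 26, 50, 2, 45]
Sorted: [2, 26, 45, 49, 50, 56, 75, 90]

28


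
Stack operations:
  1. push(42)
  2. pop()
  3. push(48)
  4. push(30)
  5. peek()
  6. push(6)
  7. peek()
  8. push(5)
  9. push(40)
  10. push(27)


push(42) -> [42]
pop()->42, []
push(48) -> [48]
push(30) -> [48, 30]
peek()->30
push(6) -> [48, 30, 6]
peek()->6
push(5) -> [48, 30, 6, 5]
push(40) -> [48, 30, 6, 5, 40]
push(27) -> [48, 30, 6, 5, 40, 27]

Final stack: [48, 30, 6, 5, 40, 27]


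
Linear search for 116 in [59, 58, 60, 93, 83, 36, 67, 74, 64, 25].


i=0: 59!=116
i=1: 58!=116
i=2: 60!=116
i=3: 93!=116
i=4: 83!=116
i=5: 36!=116
i=6: 67!=116
i=7: 74!=116
i=8: 64!=116
i=9: 25!=116

Not found, 10 comps


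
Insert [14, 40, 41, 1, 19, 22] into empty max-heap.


Insert 14: [14]
Insert 40: [40, 14]
Insert 41: [41, 14, 40]
Insert 1: [41, 14, 40, 1]
Insert 19: [41, 19, 40, 1, 14]
Insert 22: [41, 19, 40, 1, 14, 22]

Final heap: [41, 19, 40, 1, 14, 22]


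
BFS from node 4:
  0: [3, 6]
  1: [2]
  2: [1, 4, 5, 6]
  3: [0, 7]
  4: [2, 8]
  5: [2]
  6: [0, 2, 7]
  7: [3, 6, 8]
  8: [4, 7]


Visit 4, enqueue [2, 8]
Visit 2, enqueue [1, 5, 6]
Visit 8, enqueue [7]
Visit 1, enqueue []
Visit 5, enqueue []
Visit 6, enqueue [0]
Visit 7, enqueue [3]
Visit 0, enqueue []
Visit 3, enqueue []

BFS order: [4, 2, 8, 1, 5, 6, 7, 0, 3]


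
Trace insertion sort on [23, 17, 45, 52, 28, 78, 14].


Initial: [23, 17, 45, 52, 28, 78, 14]
Insert 17: [17, 23, 45, 52, 28, 78, 14]
Insert 45: [17, 23, 45, 52, 28, 78, 14]
Insert 52: [17, 23, 45, 52, 28, 78, 14]
Insert 28: [17, 23, 28, 45, 52, 78, 14]
Insert 78: [17, 23, 28, 45, 52, 78, 14]
Insert 14: [14, 17, 23, 28, 45, 52, 78]

Sorted: [14, 17, 23, 28, 45, 52, 78]


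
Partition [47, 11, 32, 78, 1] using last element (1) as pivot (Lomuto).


Pivot: 1
Place pivot at 0: [1, 11, 32, 78, 47]

Partitioned: [1, 11, 32, 78, 47]


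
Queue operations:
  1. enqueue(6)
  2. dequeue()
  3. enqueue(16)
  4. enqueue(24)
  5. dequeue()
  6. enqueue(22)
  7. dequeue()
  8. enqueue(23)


enqueue(6) -> [6]
dequeue()->6, []
enqueue(16) -> [16]
enqueue(24) -> [16, 24]
dequeue()->16, [24]
enqueue(22) -> [24, 22]
dequeue()->24, [22]
enqueue(23) -> [22, 23]

Final queue: [22, 23]


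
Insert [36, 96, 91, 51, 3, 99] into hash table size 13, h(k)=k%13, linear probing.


Insert 36: h=10 -> slot 10
Insert 96: h=5 -> slot 5
Insert 91: h=0 -> slot 0
Insert 51: h=12 -> slot 12
Insert 3: h=3 -> slot 3
Insert 99: h=8 -> slot 8

Table: [91, None, None, 3, None, 96, None, None, 99, None, 36, None, 51]


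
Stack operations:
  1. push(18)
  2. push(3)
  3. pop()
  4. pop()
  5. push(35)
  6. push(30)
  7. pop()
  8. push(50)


push(18) -> [18]
push(3) -> [18, 3]
pop()->3, [18]
pop()->18, []
push(35) -> [35]
push(30) -> [35, 30]
pop()->30, [35]
push(50) -> [35, 50]

Final stack: [35, 50]


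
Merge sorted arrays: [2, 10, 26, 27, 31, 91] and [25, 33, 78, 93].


Take 2 from A
Take 10 from A
Take 25 from B
Take 26 from A
Take 27 from A
Take 31 from A
Take 33 from B
Take 78 from B
Take 91 from A

Merged: [2, 10, 25, 26, 27, 31, 33, 78, 91, 93]


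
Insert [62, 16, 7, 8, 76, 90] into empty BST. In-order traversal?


Insert 62: root
Insert 16: L from 62
Insert 7: L from 62 -> L from 16
Insert 8: L from 62 -> L from 16 -> R from 7
Insert 76: R from 62
Insert 90: R from 62 -> R from 76

In-order: [7, 8, 16, 62, 76, 90]


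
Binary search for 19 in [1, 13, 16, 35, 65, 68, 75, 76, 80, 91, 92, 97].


Step 1: lo=0, hi=11, mid=5, val=68
Step 2: lo=0, hi=4, mid=2, val=16
Step 3: lo=3, hi=4, mid=3, val=35

Not found


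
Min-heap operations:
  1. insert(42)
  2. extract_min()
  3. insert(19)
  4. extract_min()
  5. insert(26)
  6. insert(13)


insert(42) -> [42]
extract_min()->42, []
insert(19) -> [19]
extract_min()->19, []
insert(26) -> [26]
insert(13) -> [13, 26]

Final heap: [13, 26]


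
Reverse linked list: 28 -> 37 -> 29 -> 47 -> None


Step 1: curr=28, set curr.next=prev(None) | reversed so far: 28
Step 2: curr=37, set curr.next=prev(28) | reversed so far: 37 -> 28
Step 3: curr=29, set curr.next=prev(37) | reversed so far: 29 -> 37 -> 28
Step 4: curr=47, set curr.next=prev(29) | reversed so far: 47 -> 29 -> 37 -> 28

47 -> 29 -> 37 -> 28 -> None


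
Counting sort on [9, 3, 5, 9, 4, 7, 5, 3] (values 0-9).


Input: [9, 3, 5, 9, 4, 7, 5, 3]
Counts: [0, 0, 0, 2, 1, 2, 0, 1, 0, 2]

Sorted: [3, 3, 4, 5, 5, 7, 9, 9]


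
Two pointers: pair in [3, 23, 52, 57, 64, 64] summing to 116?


lo=0(3)+hi=5(64)=67
lo=1(23)+hi=5(64)=87
lo=2(52)+hi=5(64)=116

Yes: 52+64=116


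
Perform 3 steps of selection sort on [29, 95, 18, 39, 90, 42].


Initial: [29, 95, 18, 39, 90, 42]
Step 1: min=18 at 2
  Swap: [18, 95, 29, 39, 90, 42]
Step 2: min=29 at 2
  Swap: [18, 29, 95, 39, 90, 42]
Step 3: min=39 at 3
  Swap: [18, 29, 39, 95, 90, 42]

After 3 steps: [18, 29, 39, 95, 90, 42]


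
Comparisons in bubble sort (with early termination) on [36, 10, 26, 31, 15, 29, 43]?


Algorithm: bubble sort (with early termination)
Input: [36, 10, 26, 31, 15, 29, 43]
Sorted: [10, 15, 26, 29, 31, 36, 43]

18


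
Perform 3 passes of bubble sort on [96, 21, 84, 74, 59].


Initial: [96, 21, 84, 74, 59]
Pass 1: [21, 84, 74, 59, 96] (4 swaps)
Pass 2: [21, 74, 59, 84, 96] (2 swaps)
Pass 3: [21, 59, 74, 84, 96] (1 swaps)

After 3 passes: [21, 59, 74, 84, 96]


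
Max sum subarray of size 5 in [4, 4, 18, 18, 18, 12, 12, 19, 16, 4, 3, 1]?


[0:5]: 62
[1:6]: 70
[2:7]: 78
[3:8]: 79
[4:9]: 77
[5:10]: 63
[6:11]: 54
[7:12]: 43

Max: 79 at [3:8]


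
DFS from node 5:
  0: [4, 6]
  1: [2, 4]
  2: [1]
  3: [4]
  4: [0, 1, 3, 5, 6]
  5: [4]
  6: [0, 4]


Visit 5, push [4]
Visit 4, push [6, 3, 1, 0]
Visit 0, push [6]
Visit 6, push []
Visit 1, push [2]
Visit 2, push []
Visit 3, push []

DFS order: [5, 4, 0, 6, 1, 2, 3]


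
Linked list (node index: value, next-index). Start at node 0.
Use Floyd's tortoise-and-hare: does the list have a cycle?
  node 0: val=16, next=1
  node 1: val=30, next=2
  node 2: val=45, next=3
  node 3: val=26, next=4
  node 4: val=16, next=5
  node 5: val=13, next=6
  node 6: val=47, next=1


Floyd's tortoise (slow, +1) and hare (fast, +2):
  init: slow=0, fast=0
  step 1: slow=1, fast=2
  step 2: slow=2, fast=4
  step 3: slow=3, fast=6
  step 4: slow=4, fast=2
  step 5: slow=5, fast=4
  step 6: slow=6, fast=6
  slow == fast at node 6: cycle detected

Cycle: yes


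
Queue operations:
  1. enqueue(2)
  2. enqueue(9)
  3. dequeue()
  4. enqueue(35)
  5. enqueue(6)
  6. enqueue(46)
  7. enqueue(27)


enqueue(2) -> [2]
enqueue(9) -> [2, 9]
dequeue()->2, [9]
enqueue(35) -> [9, 35]
enqueue(6) -> [9, 35, 6]
enqueue(46) -> [9, 35, 6, 46]
enqueue(27) -> [9, 35, 6, 46, 27]

Final queue: [9, 35, 6, 46, 27]


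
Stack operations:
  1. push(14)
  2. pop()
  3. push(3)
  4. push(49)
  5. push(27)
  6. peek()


push(14) -> [14]
pop()->14, []
push(3) -> [3]
push(49) -> [3, 49]
push(27) -> [3, 49, 27]
peek()->27

Final stack: [3, 49, 27]


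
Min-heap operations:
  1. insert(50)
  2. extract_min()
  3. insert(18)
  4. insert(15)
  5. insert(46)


insert(50) -> [50]
extract_min()->50, []
insert(18) -> [18]
insert(15) -> [15, 18]
insert(46) -> [15, 18, 46]

Final heap: [15, 18, 46]


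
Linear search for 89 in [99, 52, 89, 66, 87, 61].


i=0: 99!=89
i=1: 52!=89
i=2: 89==89 found!

Found at 2, 3 comps


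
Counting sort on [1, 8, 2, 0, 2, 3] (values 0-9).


Input: [1, 8, 2, 0, 2, 3]
Counts: [1, 1, 2, 1, 0, 0, 0, 0, 1, 0]

Sorted: [0, 1, 2, 2, 3, 8]


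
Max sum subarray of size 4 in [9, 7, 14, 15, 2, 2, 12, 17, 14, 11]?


[0:4]: 45
[1:5]: 38
[2:6]: 33
[3:7]: 31
[4:8]: 33
[5:9]: 45
[6:10]: 54

Max: 54 at [6:10]


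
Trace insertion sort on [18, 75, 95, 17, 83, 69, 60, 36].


Initial: [18, 75, 95, 17, 83, 69, 60, 36]
Insert 75: [18, 75, 95, 17, 83, 69, 60, 36]
Insert 95: [18, 75, 95, 17, 83, 69, 60, 36]
Insert 17: [17, 18, 75, 95, 83, 69, 60, 36]
Insert 83: [17, 18, 75, 83, 95, 69, 60, 36]
Insert 69: [17, 18, 69, 75, 83, 95, 60, 36]
Insert 60: [17, 18, 60, 69, 75, 83, 95, 36]
Insert 36: [17, 18, 36, 60, 69, 75, 83, 95]

Sorted: [17, 18, 36, 60, 69, 75, 83, 95]


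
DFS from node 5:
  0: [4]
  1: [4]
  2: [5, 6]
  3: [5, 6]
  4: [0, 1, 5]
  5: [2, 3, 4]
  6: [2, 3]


Visit 5, push [4, 3, 2]
Visit 2, push [6]
Visit 6, push [3]
Visit 3, push []
Visit 4, push [1, 0]
Visit 0, push []
Visit 1, push []

DFS order: [5, 2, 6, 3, 4, 0, 1]


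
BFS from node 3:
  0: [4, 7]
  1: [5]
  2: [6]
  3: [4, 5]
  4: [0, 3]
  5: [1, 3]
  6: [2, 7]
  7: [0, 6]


Visit 3, enqueue [4, 5]
Visit 4, enqueue [0]
Visit 5, enqueue [1]
Visit 0, enqueue [7]
Visit 1, enqueue []
Visit 7, enqueue [6]
Visit 6, enqueue [2]
Visit 2, enqueue []

BFS order: [3, 4, 5, 0, 1, 7, 6, 2]


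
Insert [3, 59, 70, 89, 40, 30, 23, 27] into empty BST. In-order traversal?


Insert 3: root
Insert 59: R from 3
Insert 70: R from 3 -> R from 59
Insert 89: R from 3 -> R from 59 -> R from 70
Insert 40: R from 3 -> L from 59
Insert 30: R from 3 -> L from 59 -> L from 40
Insert 23: R from 3 -> L from 59 -> L from 40 -> L from 30
Insert 27: R from 3 -> L from 59 -> L from 40 -> L from 30 -> R from 23

In-order: [3, 23, 27, 30, 40, 59, 70, 89]


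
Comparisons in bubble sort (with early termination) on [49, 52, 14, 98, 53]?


Algorithm: bubble sort (with early termination)
Input: [49, 52, 14, 98, 53]
Sorted: [14, 49, 52, 53, 98]

9


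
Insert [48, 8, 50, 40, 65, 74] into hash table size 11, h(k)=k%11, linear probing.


Insert 48: h=4 -> slot 4
Insert 8: h=8 -> slot 8
Insert 50: h=6 -> slot 6
Insert 40: h=7 -> slot 7
Insert 65: h=10 -> slot 10
Insert 74: h=8, 1 probes -> slot 9

Table: [None, None, None, None, 48, None, 50, 40, 8, 74, 65]


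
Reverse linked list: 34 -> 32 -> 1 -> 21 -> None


Step 1: curr=34, set curr.next=prev(None) | reversed so far: 34
Step 2: curr=32, set curr.next=prev(34) | reversed so far: 32 -> 34
Step 3: curr=1, set curr.next=prev(32) | reversed so far: 1 -> 32 -> 34
Step 4: curr=21, set curr.next=prev(1) | reversed so far: 21 -> 1 -> 32 -> 34

21 -> 1 -> 32 -> 34 -> None


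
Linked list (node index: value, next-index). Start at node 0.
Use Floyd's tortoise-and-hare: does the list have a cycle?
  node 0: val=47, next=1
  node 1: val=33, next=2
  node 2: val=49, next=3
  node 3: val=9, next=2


Floyd's tortoise (slow, +1) and hare (fast, +2):
  init: slow=0, fast=0
  step 1: slow=1, fast=2
  step 2: slow=2, fast=2
  slow == fast at node 2: cycle detected

Cycle: yes


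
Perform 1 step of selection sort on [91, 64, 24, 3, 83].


Initial: [91, 64, 24, 3, 83]
Step 1: min=3 at 3
  Swap: [3, 64, 24, 91, 83]

After 1 step: [3, 64, 24, 91, 83]


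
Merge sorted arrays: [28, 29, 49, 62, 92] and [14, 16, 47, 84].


Take 14 from B
Take 16 from B
Take 28 from A
Take 29 from A
Take 47 from B
Take 49 from A
Take 62 from A
Take 84 from B

Merged: [14, 16, 28, 29, 47, 49, 62, 84, 92]


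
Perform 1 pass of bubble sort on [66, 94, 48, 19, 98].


Initial: [66, 94, 48, 19, 98]
Pass 1: [66, 48, 19, 94, 98] (2 swaps)

After 1 pass: [66, 48, 19, 94, 98]


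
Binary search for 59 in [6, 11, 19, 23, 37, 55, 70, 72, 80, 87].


Step 1: lo=0, hi=9, mid=4, val=37
Step 2: lo=5, hi=9, mid=7, val=72
Step 3: lo=5, hi=6, mid=5, val=55
Step 4: lo=6, hi=6, mid=6, val=70

Not found


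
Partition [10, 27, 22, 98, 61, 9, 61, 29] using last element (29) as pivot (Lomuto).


Pivot: 29
  10 <= 29: advance i (no swap)
  27 <= 29: advance i (no swap)
  22 <= 29: advance i (no swap)
  9 <= 29: swap -> [10, 27, 22, 9, 61, 98, 61, 29]
Place pivot at 4: [10, 27, 22, 9, 29, 98, 61, 61]

Partitioned: [10, 27, 22, 9, 29, 98, 61, 61]


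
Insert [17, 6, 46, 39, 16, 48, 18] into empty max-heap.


Insert 17: [17]
Insert 6: [17, 6]
Insert 46: [46, 6, 17]
Insert 39: [46, 39, 17, 6]
Insert 16: [46, 39, 17, 6, 16]
Insert 48: [48, 39, 46, 6, 16, 17]
Insert 18: [48, 39, 46, 6, 16, 17, 18]

Final heap: [48, 39, 46, 6, 16, 17, 18]


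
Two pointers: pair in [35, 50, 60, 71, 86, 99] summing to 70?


lo=0(35)+hi=5(99)=134
lo=0(35)+hi=4(86)=121
lo=0(35)+hi=3(71)=106
lo=0(35)+hi=2(60)=95
lo=0(35)+hi=1(50)=85

No pair found


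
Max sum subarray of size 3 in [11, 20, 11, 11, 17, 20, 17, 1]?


[0:3]: 42
[1:4]: 42
[2:5]: 39
[3:6]: 48
[4:7]: 54
[5:8]: 38

Max: 54 at [4:7]


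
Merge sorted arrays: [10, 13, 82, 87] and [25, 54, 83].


Take 10 from A
Take 13 from A
Take 25 from B
Take 54 from B
Take 82 from A
Take 83 from B

Merged: [10, 13, 25, 54, 82, 83, 87]


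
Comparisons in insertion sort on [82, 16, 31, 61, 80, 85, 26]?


Algorithm: insertion sort
Input: [82, 16, 31, 61, 80, 85, 26]
Sorted: [16, 26, 31, 61, 80, 82, 85]

14


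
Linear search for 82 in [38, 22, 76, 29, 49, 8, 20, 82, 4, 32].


i=0: 38!=82
i=1: 22!=82
i=2: 76!=82
i=3: 29!=82
i=4: 49!=82
i=5: 8!=82
i=6: 20!=82
i=7: 82==82 found!

Found at 7, 8 comps


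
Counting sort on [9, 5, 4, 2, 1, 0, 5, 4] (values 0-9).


Input: [9, 5, 4, 2, 1, 0, 5, 4]
Counts: [1, 1, 1, 0, 2, 2, 0, 0, 0, 1]

Sorted: [0, 1, 2, 4, 4, 5, 5, 9]


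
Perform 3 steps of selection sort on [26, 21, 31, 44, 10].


Initial: [26, 21, 31, 44, 10]
Step 1: min=10 at 4
  Swap: [10, 21, 31, 44, 26]
Step 2: min=21 at 1
  Swap: [10, 21, 31, 44, 26]
Step 3: min=26 at 4
  Swap: [10, 21, 26, 44, 31]

After 3 steps: [10, 21, 26, 44, 31]


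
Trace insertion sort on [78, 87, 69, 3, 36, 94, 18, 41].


Initial: [78, 87, 69, 3, 36, 94, 18, 41]
Insert 87: [78, 87, 69, 3, 36, 94, 18, 41]
Insert 69: [69, 78, 87, 3, 36, 94, 18, 41]
Insert 3: [3, 69, 78, 87, 36, 94, 18, 41]
Insert 36: [3, 36, 69, 78, 87, 94, 18, 41]
Insert 94: [3, 36, 69, 78, 87, 94, 18, 41]
Insert 18: [3, 18, 36, 69, 78, 87, 94, 41]
Insert 41: [3, 18, 36, 41, 69, 78, 87, 94]

Sorted: [3, 18, 36, 41, 69, 78, 87, 94]


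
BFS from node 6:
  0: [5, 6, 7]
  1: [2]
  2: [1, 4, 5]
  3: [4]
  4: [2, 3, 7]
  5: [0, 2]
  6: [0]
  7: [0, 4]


Visit 6, enqueue [0]
Visit 0, enqueue [5, 7]
Visit 5, enqueue [2]
Visit 7, enqueue [4]
Visit 2, enqueue [1]
Visit 4, enqueue [3]
Visit 1, enqueue []
Visit 3, enqueue []

BFS order: [6, 0, 5, 7, 2, 4, 1, 3]


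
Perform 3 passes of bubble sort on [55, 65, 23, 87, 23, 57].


Initial: [55, 65, 23, 87, 23, 57]
Pass 1: [55, 23, 65, 23, 57, 87] (3 swaps)
Pass 2: [23, 55, 23, 57, 65, 87] (3 swaps)
Pass 3: [23, 23, 55, 57, 65, 87] (1 swaps)

After 3 passes: [23, 23, 55, 57, 65, 87]


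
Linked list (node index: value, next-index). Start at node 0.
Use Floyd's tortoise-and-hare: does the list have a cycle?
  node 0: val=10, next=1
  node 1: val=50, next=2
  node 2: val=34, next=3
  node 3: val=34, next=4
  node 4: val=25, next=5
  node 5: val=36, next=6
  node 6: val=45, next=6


Floyd's tortoise (slow, +1) and hare (fast, +2):
  init: slow=0, fast=0
  step 1: slow=1, fast=2
  step 2: slow=2, fast=4
  step 3: slow=3, fast=6
  step 4: slow=4, fast=6
  step 5: slow=5, fast=6
  step 6: slow=6, fast=6
  slow == fast at node 6: cycle detected

Cycle: yes


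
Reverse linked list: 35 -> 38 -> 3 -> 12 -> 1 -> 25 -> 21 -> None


Step 1: curr=35, set curr.next=prev(None) | reversed so far: 35
Step 2: curr=38, set curr.next=prev(35) | reversed so far: 38 -> 35
Step 3: curr=3, set curr.next=prev(38) | reversed so far: 3 -> 38 -> 35
Step 4: curr=12, set curr.next=prev(3) | reversed so far: 12 -> 3 -> 38 -> 35
Step 5: curr=1, set curr.next=prev(12) | reversed so far: 1 -> 12 -> 3 -> 38 -> 35
Step 6: curr=25, set curr.next=prev(1) | reversed so far: 25 -> 1 -> 12 -> 3 -> 38 -> 35
Step 7: curr=21, set curr.next=prev(25) | reversed so far: 21 -> 25 -> 1 -> 12 -> 3 -> 38 -> 35

21 -> 25 -> 1 -> 12 -> 3 -> 38 -> 35 -> None


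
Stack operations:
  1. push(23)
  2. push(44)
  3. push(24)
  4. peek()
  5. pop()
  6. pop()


push(23) -> [23]
push(44) -> [23, 44]
push(24) -> [23, 44, 24]
peek()->24
pop()->24, [23, 44]
pop()->44, [23]

Final stack: [23]


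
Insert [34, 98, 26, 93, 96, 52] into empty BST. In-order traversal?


Insert 34: root
Insert 98: R from 34
Insert 26: L from 34
Insert 93: R from 34 -> L from 98
Insert 96: R from 34 -> L from 98 -> R from 93
Insert 52: R from 34 -> L from 98 -> L from 93

In-order: [26, 34, 52, 93, 96, 98]


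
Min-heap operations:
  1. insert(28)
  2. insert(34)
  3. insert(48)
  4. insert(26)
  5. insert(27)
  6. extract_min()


insert(28) -> [28]
insert(34) -> [28, 34]
insert(48) -> [28, 34, 48]
insert(26) -> [26, 28, 48, 34]
insert(27) -> [26, 27, 48, 34, 28]
extract_min()->26, [27, 28, 48, 34]

Final heap: [27, 28, 48, 34]


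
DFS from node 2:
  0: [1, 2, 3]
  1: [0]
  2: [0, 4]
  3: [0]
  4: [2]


Visit 2, push [4, 0]
Visit 0, push [3, 1]
Visit 1, push []
Visit 3, push []
Visit 4, push []

DFS order: [2, 0, 1, 3, 4]


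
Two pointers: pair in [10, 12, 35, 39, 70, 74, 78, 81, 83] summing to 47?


lo=0(10)+hi=8(83)=93
lo=0(10)+hi=7(81)=91
lo=0(10)+hi=6(78)=88
lo=0(10)+hi=5(74)=84
lo=0(10)+hi=4(70)=80
lo=0(10)+hi=3(39)=49
lo=0(10)+hi=2(35)=45
lo=1(12)+hi=2(35)=47

Yes: 12+35=47


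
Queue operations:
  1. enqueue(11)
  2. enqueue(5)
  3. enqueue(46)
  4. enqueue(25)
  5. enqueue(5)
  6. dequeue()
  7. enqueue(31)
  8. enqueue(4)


enqueue(11) -> [11]
enqueue(5) -> [11, 5]
enqueue(46) -> [11, 5, 46]
enqueue(25) -> [11, 5, 46, 25]
enqueue(5) -> [11, 5, 46, 25, 5]
dequeue()->11, [5, 46, 25, 5]
enqueue(31) -> [5, 46, 25, 5, 31]
enqueue(4) -> [5, 46, 25, 5, 31, 4]

Final queue: [5, 46, 25, 5, 31, 4]


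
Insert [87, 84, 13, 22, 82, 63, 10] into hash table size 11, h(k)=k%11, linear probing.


Insert 87: h=10 -> slot 10
Insert 84: h=7 -> slot 7
Insert 13: h=2 -> slot 2
Insert 22: h=0 -> slot 0
Insert 82: h=5 -> slot 5
Insert 63: h=8 -> slot 8
Insert 10: h=10, 2 probes -> slot 1

Table: [22, 10, 13, None, None, 82, None, 84, 63, None, 87]


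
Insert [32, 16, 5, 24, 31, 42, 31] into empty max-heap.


Insert 32: [32]
Insert 16: [32, 16]
Insert 5: [32, 16, 5]
Insert 24: [32, 24, 5, 16]
Insert 31: [32, 31, 5, 16, 24]
Insert 42: [42, 31, 32, 16, 24, 5]
Insert 31: [42, 31, 32, 16, 24, 5, 31]

Final heap: [42, 31, 32, 16, 24, 5, 31]


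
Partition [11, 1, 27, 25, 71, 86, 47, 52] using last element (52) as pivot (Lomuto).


Pivot: 52
  11 <= 52: advance i (no swap)
  1 <= 52: advance i (no swap)
  27 <= 52: advance i (no swap)
  25 <= 52: advance i (no swap)
  47 <= 52: swap -> [11, 1, 27, 25, 47, 86, 71, 52]
Place pivot at 5: [11, 1, 27, 25, 47, 52, 71, 86]

Partitioned: [11, 1, 27, 25, 47, 52, 71, 86]


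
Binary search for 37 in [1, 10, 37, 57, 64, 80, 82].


Step 1: lo=0, hi=6, mid=3, val=57
Step 2: lo=0, hi=2, mid=1, val=10
Step 3: lo=2, hi=2, mid=2, val=37

Found at index 2


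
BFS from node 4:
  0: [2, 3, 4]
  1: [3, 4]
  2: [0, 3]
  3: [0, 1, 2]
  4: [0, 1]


Visit 4, enqueue [0, 1]
Visit 0, enqueue [2, 3]
Visit 1, enqueue []
Visit 2, enqueue []
Visit 3, enqueue []

BFS order: [4, 0, 1, 2, 3]


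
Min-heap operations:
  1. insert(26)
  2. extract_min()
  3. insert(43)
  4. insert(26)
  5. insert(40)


insert(26) -> [26]
extract_min()->26, []
insert(43) -> [43]
insert(26) -> [26, 43]
insert(40) -> [26, 43, 40]

Final heap: [26, 43, 40]


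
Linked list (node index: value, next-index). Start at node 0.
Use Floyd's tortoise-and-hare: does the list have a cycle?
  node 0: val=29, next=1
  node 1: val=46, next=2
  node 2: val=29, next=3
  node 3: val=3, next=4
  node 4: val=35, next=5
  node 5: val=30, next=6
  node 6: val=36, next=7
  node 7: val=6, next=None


Floyd's tortoise (slow, +1) and hare (fast, +2):
  init: slow=0, fast=0
  step 1: slow=1, fast=2
  step 2: slow=2, fast=4
  step 3: slow=3, fast=6
  step 4: fast 6->7->None, no cycle

Cycle: no


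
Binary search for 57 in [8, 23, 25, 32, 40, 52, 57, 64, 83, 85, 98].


Step 1: lo=0, hi=10, mid=5, val=52
Step 2: lo=6, hi=10, mid=8, val=83
Step 3: lo=6, hi=7, mid=6, val=57

Found at index 6


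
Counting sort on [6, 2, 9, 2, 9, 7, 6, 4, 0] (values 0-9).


Input: [6, 2, 9, 2, 9, 7, 6, 4, 0]
Counts: [1, 0, 2, 0, 1, 0, 2, 1, 0, 2]

Sorted: [0, 2, 2, 4, 6, 6, 7, 9, 9]


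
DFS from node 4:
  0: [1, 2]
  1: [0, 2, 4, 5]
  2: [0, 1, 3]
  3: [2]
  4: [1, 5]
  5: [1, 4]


Visit 4, push [5, 1]
Visit 1, push [5, 2, 0]
Visit 0, push [2]
Visit 2, push [3]
Visit 3, push []
Visit 5, push []

DFS order: [4, 1, 0, 2, 3, 5]


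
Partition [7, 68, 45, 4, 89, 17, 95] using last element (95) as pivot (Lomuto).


Pivot: 95
  7 <= 95: advance i (no swap)
  68 <= 95: advance i (no swap)
  45 <= 95: advance i (no swap)
  4 <= 95: advance i (no swap)
  89 <= 95: advance i (no swap)
  17 <= 95: advance i (no swap)
Place pivot at 6: [7, 68, 45, 4, 89, 17, 95]

Partitioned: [7, 68, 45, 4, 89, 17, 95]


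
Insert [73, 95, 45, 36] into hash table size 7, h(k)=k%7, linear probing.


Insert 73: h=3 -> slot 3
Insert 95: h=4 -> slot 4
Insert 45: h=3, 2 probes -> slot 5
Insert 36: h=1 -> slot 1

Table: [None, 36, None, 73, 95, 45, None]


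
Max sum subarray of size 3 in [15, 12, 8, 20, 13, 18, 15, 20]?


[0:3]: 35
[1:4]: 40
[2:5]: 41
[3:6]: 51
[4:7]: 46
[5:8]: 53

Max: 53 at [5:8]


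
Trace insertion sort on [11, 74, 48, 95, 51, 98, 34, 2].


Initial: [11, 74, 48, 95, 51, 98, 34, 2]
Insert 74: [11, 74, 48, 95, 51, 98, 34, 2]
Insert 48: [11, 48, 74, 95, 51, 98, 34, 2]
Insert 95: [11, 48, 74, 95, 51, 98, 34, 2]
Insert 51: [11, 48, 51, 74, 95, 98, 34, 2]
Insert 98: [11, 48, 51, 74, 95, 98, 34, 2]
Insert 34: [11, 34, 48, 51, 74, 95, 98, 2]
Insert 2: [2, 11, 34, 48, 51, 74, 95, 98]

Sorted: [2, 11, 34, 48, 51, 74, 95, 98]


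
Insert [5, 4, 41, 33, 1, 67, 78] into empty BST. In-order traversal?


Insert 5: root
Insert 4: L from 5
Insert 41: R from 5
Insert 33: R from 5 -> L from 41
Insert 1: L from 5 -> L from 4
Insert 67: R from 5 -> R from 41
Insert 78: R from 5 -> R from 41 -> R from 67

In-order: [1, 4, 5, 33, 41, 67, 78]


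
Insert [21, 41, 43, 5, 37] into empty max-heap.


Insert 21: [21]
Insert 41: [41, 21]
Insert 43: [43, 21, 41]
Insert 5: [43, 21, 41, 5]
Insert 37: [43, 37, 41, 5, 21]

Final heap: [43, 37, 41, 5, 21]


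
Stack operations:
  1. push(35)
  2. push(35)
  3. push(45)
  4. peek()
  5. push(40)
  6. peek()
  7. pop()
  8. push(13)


push(35) -> [35]
push(35) -> [35, 35]
push(45) -> [35, 35, 45]
peek()->45
push(40) -> [35, 35, 45, 40]
peek()->40
pop()->40, [35, 35, 45]
push(13) -> [35, 35, 45, 13]

Final stack: [35, 35, 45, 13]


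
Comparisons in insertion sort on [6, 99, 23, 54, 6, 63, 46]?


Algorithm: insertion sort
Input: [6, 99, 23, 54, 6, 63, 46]
Sorted: [6, 6, 23, 46, 54, 63, 99]

15


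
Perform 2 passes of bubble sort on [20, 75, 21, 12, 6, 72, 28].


Initial: [20, 75, 21, 12, 6, 72, 28]
Pass 1: [20, 21, 12, 6, 72, 28, 75] (5 swaps)
Pass 2: [20, 12, 6, 21, 28, 72, 75] (3 swaps)

After 2 passes: [20, 12, 6, 21, 28, 72, 75]


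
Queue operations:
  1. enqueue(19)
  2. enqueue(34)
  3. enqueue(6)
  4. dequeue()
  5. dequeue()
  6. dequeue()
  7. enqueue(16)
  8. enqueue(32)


enqueue(19) -> [19]
enqueue(34) -> [19, 34]
enqueue(6) -> [19, 34, 6]
dequeue()->19, [34, 6]
dequeue()->34, [6]
dequeue()->6, []
enqueue(16) -> [16]
enqueue(32) -> [16, 32]

Final queue: [16, 32]


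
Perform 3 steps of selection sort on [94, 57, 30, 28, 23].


Initial: [94, 57, 30, 28, 23]
Step 1: min=23 at 4
  Swap: [23, 57, 30, 28, 94]
Step 2: min=28 at 3
  Swap: [23, 28, 30, 57, 94]
Step 3: min=30 at 2
  Swap: [23, 28, 30, 57, 94]

After 3 steps: [23, 28, 30, 57, 94]


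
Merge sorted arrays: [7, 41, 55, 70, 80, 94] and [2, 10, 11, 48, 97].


Take 2 from B
Take 7 from A
Take 10 from B
Take 11 from B
Take 41 from A
Take 48 from B
Take 55 from A
Take 70 from A
Take 80 from A
Take 94 from A

Merged: [2, 7, 10, 11, 41, 48, 55, 70, 80, 94, 97]


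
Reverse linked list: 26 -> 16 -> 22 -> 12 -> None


Step 1: curr=26, set curr.next=prev(None) | reversed so far: 26
Step 2: curr=16, set curr.next=prev(26) | reversed so far: 16 -> 26
Step 3: curr=22, set curr.next=prev(16) | reversed so far: 22 -> 16 -> 26
Step 4: curr=12, set curr.next=prev(22) | reversed so far: 12 -> 22 -> 16 -> 26

12 -> 22 -> 16 -> 26 -> None


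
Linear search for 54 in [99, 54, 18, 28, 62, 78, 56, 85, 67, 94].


i=0: 99!=54
i=1: 54==54 found!

Found at 1, 2 comps


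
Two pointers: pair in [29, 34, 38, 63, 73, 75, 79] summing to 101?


lo=0(29)+hi=6(79)=108
lo=0(29)+hi=5(75)=104
lo=0(29)+hi=4(73)=102
lo=0(29)+hi=3(63)=92
lo=1(34)+hi=3(63)=97
lo=2(38)+hi=3(63)=101

Yes: 38+63=101


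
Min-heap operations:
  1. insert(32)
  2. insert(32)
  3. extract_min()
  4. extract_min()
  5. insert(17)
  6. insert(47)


insert(32) -> [32]
insert(32) -> [32, 32]
extract_min()->32, [32]
extract_min()->32, []
insert(17) -> [17]
insert(47) -> [17, 47]

Final heap: [17, 47]


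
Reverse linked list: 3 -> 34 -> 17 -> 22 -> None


Step 1: curr=3, set curr.next=prev(None) | reversed so far: 3
Step 2: curr=34, set curr.next=prev(3) | reversed so far: 34 -> 3
Step 3: curr=17, set curr.next=prev(34) | reversed so far: 17 -> 34 -> 3
Step 4: curr=22, set curr.next=prev(17) | reversed so far: 22 -> 17 -> 34 -> 3

22 -> 17 -> 34 -> 3 -> None


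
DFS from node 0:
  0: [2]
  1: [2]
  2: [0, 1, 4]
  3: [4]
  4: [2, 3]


Visit 0, push [2]
Visit 2, push [4, 1]
Visit 1, push []
Visit 4, push [3]
Visit 3, push []

DFS order: [0, 2, 1, 4, 3]


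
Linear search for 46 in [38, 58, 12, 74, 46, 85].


i=0: 38!=46
i=1: 58!=46
i=2: 12!=46
i=3: 74!=46
i=4: 46==46 found!

Found at 4, 5 comps


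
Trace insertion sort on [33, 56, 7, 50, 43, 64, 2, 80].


Initial: [33, 56, 7, 50, 43, 64, 2, 80]
Insert 56: [33, 56, 7, 50, 43, 64, 2, 80]
Insert 7: [7, 33, 56, 50, 43, 64, 2, 80]
Insert 50: [7, 33, 50, 56, 43, 64, 2, 80]
Insert 43: [7, 33, 43, 50, 56, 64, 2, 80]
Insert 64: [7, 33, 43, 50, 56, 64, 2, 80]
Insert 2: [2, 7, 33, 43, 50, 56, 64, 80]
Insert 80: [2, 7, 33, 43, 50, 56, 64, 80]

Sorted: [2, 7, 33, 43, 50, 56, 64, 80]


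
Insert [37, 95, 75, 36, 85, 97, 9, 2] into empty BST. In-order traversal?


Insert 37: root
Insert 95: R from 37
Insert 75: R from 37 -> L from 95
Insert 36: L from 37
Insert 85: R from 37 -> L from 95 -> R from 75
Insert 97: R from 37 -> R from 95
Insert 9: L from 37 -> L from 36
Insert 2: L from 37 -> L from 36 -> L from 9

In-order: [2, 9, 36, 37, 75, 85, 95, 97]


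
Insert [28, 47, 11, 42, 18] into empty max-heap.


Insert 28: [28]
Insert 47: [47, 28]
Insert 11: [47, 28, 11]
Insert 42: [47, 42, 11, 28]
Insert 18: [47, 42, 11, 28, 18]

Final heap: [47, 42, 11, 28, 18]


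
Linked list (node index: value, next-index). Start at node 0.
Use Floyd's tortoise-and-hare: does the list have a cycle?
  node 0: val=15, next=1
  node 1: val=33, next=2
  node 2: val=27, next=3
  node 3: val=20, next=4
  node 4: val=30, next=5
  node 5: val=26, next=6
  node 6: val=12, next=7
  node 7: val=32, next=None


Floyd's tortoise (slow, +1) and hare (fast, +2):
  init: slow=0, fast=0
  step 1: slow=1, fast=2
  step 2: slow=2, fast=4
  step 3: slow=3, fast=6
  step 4: fast 6->7->None, no cycle

Cycle: no


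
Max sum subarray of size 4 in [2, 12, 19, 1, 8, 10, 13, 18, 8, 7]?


[0:4]: 34
[1:5]: 40
[2:6]: 38
[3:7]: 32
[4:8]: 49
[5:9]: 49
[6:10]: 46

Max: 49 at [4:8]


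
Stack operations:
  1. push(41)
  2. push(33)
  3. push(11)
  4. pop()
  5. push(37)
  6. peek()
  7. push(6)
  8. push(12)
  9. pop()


push(41) -> [41]
push(33) -> [41, 33]
push(11) -> [41, 33, 11]
pop()->11, [41, 33]
push(37) -> [41, 33, 37]
peek()->37
push(6) -> [41, 33, 37, 6]
push(12) -> [41, 33, 37, 6, 12]
pop()->12, [41, 33, 37, 6]

Final stack: [41, 33, 37, 6]


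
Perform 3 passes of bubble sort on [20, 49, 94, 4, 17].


Initial: [20, 49, 94, 4, 17]
Pass 1: [20, 49, 4, 17, 94] (2 swaps)
Pass 2: [20, 4, 17, 49, 94] (2 swaps)
Pass 3: [4, 17, 20, 49, 94] (2 swaps)

After 3 passes: [4, 17, 20, 49, 94]


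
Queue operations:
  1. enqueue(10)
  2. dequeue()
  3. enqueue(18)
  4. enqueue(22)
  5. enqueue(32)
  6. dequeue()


enqueue(10) -> [10]
dequeue()->10, []
enqueue(18) -> [18]
enqueue(22) -> [18, 22]
enqueue(32) -> [18, 22, 32]
dequeue()->18, [22, 32]

Final queue: [22, 32]


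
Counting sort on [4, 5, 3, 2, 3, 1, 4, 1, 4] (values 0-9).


Input: [4, 5, 3, 2, 3, 1, 4, 1, 4]
Counts: [0, 2, 1, 2, 3, 1, 0, 0, 0, 0]

Sorted: [1, 1, 2, 3, 3, 4, 4, 4, 5]


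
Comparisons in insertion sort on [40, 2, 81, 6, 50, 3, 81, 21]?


Algorithm: insertion sort
Input: [40, 2, 81, 6, 50, 3, 81, 21]
Sorted: [2, 3, 6, 21, 40, 50, 81, 81]

18


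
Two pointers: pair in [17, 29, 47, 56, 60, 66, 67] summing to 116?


lo=0(17)+hi=6(67)=84
lo=1(29)+hi=6(67)=96
lo=2(47)+hi=6(67)=114
lo=3(56)+hi=6(67)=123
lo=3(56)+hi=5(66)=122
lo=3(56)+hi=4(60)=116

Yes: 56+60=116


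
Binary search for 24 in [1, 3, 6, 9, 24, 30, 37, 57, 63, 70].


Step 1: lo=0, hi=9, mid=4, val=24

Found at index 4


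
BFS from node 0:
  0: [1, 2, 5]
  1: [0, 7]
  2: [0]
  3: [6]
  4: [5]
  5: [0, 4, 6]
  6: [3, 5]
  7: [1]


Visit 0, enqueue [1, 2, 5]
Visit 1, enqueue [7]
Visit 2, enqueue []
Visit 5, enqueue [4, 6]
Visit 7, enqueue []
Visit 4, enqueue []
Visit 6, enqueue [3]
Visit 3, enqueue []

BFS order: [0, 1, 2, 5, 7, 4, 6, 3]


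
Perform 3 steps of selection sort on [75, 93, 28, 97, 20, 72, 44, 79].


Initial: [75, 93, 28, 97, 20, 72, 44, 79]
Step 1: min=20 at 4
  Swap: [20, 93, 28, 97, 75, 72, 44, 79]
Step 2: min=28 at 2
  Swap: [20, 28, 93, 97, 75, 72, 44, 79]
Step 3: min=44 at 6
  Swap: [20, 28, 44, 97, 75, 72, 93, 79]

After 3 steps: [20, 28, 44, 97, 75, 72, 93, 79]


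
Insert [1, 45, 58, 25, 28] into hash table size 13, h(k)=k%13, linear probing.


Insert 1: h=1 -> slot 1
Insert 45: h=6 -> slot 6
Insert 58: h=6, 1 probes -> slot 7
Insert 25: h=12 -> slot 12
Insert 28: h=2 -> slot 2

Table: [None, 1, 28, None, None, None, 45, 58, None, None, None, None, 25]


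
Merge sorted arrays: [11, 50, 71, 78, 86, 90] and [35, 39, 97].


Take 11 from A
Take 35 from B
Take 39 from B
Take 50 from A
Take 71 from A
Take 78 from A
Take 86 from A
Take 90 from A

Merged: [11, 35, 39, 50, 71, 78, 86, 90, 97]


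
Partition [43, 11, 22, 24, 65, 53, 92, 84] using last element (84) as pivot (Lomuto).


Pivot: 84
  43 <= 84: advance i (no swap)
  11 <= 84: advance i (no swap)
  22 <= 84: advance i (no swap)
  24 <= 84: advance i (no swap)
  65 <= 84: advance i (no swap)
  53 <= 84: advance i (no swap)
Place pivot at 6: [43, 11, 22, 24, 65, 53, 84, 92]

Partitioned: [43, 11, 22, 24, 65, 53, 84, 92]


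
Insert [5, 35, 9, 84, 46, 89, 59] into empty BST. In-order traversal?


Insert 5: root
Insert 35: R from 5
Insert 9: R from 5 -> L from 35
Insert 84: R from 5 -> R from 35
Insert 46: R from 5 -> R from 35 -> L from 84
Insert 89: R from 5 -> R from 35 -> R from 84
Insert 59: R from 5 -> R from 35 -> L from 84 -> R from 46

In-order: [5, 9, 35, 46, 59, 84, 89]


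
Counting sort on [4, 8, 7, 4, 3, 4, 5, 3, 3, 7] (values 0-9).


Input: [4, 8, 7, 4, 3, 4, 5, 3, 3, 7]
Counts: [0, 0, 0, 3, 3, 1, 0, 2, 1, 0]

Sorted: [3, 3, 3, 4, 4, 4, 5, 7, 7, 8]


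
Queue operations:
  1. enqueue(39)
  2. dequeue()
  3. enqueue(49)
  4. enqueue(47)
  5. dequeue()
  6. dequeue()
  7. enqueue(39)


enqueue(39) -> [39]
dequeue()->39, []
enqueue(49) -> [49]
enqueue(47) -> [49, 47]
dequeue()->49, [47]
dequeue()->47, []
enqueue(39) -> [39]

Final queue: [39]


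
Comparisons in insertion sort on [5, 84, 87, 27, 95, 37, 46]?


Algorithm: insertion sort
Input: [5, 84, 87, 27, 95, 37, 46]
Sorted: [5, 27, 37, 46, 84, 87, 95]

14


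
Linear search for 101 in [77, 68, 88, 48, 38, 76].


i=0: 77!=101
i=1: 68!=101
i=2: 88!=101
i=3: 48!=101
i=4: 38!=101
i=5: 76!=101

Not found, 6 comps


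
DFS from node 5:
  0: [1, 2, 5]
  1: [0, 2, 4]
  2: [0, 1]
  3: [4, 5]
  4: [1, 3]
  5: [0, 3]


Visit 5, push [3, 0]
Visit 0, push [2, 1]
Visit 1, push [4, 2]
Visit 2, push []
Visit 4, push [3]
Visit 3, push []

DFS order: [5, 0, 1, 2, 4, 3]


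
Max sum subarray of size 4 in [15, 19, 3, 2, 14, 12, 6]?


[0:4]: 39
[1:5]: 38
[2:6]: 31
[3:7]: 34

Max: 39 at [0:4]


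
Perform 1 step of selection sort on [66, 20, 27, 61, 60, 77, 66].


Initial: [66, 20, 27, 61, 60, 77, 66]
Step 1: min=20 at 1
  Swap: [20, 66, 27, 61, 60, 77, 66]

After 1 step: [20, 66, 27, 61, 60, 77, 66]
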